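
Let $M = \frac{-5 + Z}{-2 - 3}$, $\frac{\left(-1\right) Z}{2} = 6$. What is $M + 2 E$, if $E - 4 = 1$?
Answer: $\frac{67}{5} \approx 13.4$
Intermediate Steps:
$E = 5$ ($E = 4 + 1 = 5$)
$Z = -12$ ($Z = \left(-2\right) 6 = -12$)
$M = \frac{17}{5}$ ($M = \frac{-5 - 12}{-2 - 3} = - \frac{17}{-5} = \left(-17\right) \left(- \frac{1}{5}\right) = \frac{17}{5} \approx 3.4$)
$M + 2 E = \frac{17}{5} + 2 \cdot 5 = \frac{17}{5} + 10 = \frac{67}{5}$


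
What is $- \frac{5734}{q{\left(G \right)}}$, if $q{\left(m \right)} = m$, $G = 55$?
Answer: $- \frac{5734}{55} \approx -104.25$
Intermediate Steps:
$- \frac{5734}{q{\left(G \right)}} = - \frac{5734}{55}$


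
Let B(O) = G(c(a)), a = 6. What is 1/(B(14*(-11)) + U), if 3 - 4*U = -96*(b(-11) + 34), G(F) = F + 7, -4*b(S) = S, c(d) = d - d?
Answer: 4/3559 ≈ 0.0011239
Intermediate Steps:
c(d) = 0
b(S) = -S/4
G(F) = 7 + F
U = 3531/4 (U = ¾ - (-24)*(-¼*(-11) + 34) = ¾ - (-24)*(11/4 + 34) = ¾ - (-24)*147/4 = ¾ - ¼*(-3528) = ¾ + 882 = 3531/4 ≈ 882.75)
B(O) = 7 (B(O) = 7 + 0 = 7)
1/(B(14*(-11)) + U) = 1/(7 + 3531/4) = 1/(3559/4) = 4/3559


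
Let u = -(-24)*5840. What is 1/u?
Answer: 1/140160 ≈ 7.1347e-6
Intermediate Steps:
u = 140160 (u = -24*(-5840) = 140160)
1/u = 1/140160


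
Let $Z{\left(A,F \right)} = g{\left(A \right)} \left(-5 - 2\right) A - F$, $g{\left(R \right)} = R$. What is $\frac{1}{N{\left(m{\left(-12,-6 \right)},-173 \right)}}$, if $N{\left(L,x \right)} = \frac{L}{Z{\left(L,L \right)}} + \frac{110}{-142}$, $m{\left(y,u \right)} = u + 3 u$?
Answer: $- \frac{11857}{9114} \approx -1.301$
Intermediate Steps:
$m{\left(y,u \right)} = 4 u$
$Z{\left(A,F \right)} = - F - 7 A^{2}$ ($Z{\left(A,F \right)} = A \left(-5 - 2\right) A - F = A \left(- 7 A\right) - F = - 7 A^{2} - F = - F - 7 A^{2}$)
$N{\left(L,x \right)} = - \frac{55}{71} + \frac{L}{- L - 7 L^{2}}$ ($N{\left(L,x \right)} = \frac{L}{- L - 7 L^{2}} + \frac{110}{-142} = \frac{L}{- L - 7 L^{2}} + 110 \left(- \frac{1}{142}\right) = \frac{L}{- L - 7 L^{2}} - \frac{55}{71} = - \frac{55}{71} + \frac{L}{- L - 7 L^{2}}$)
$\frac{1}{N{\left(m{\left(-12,-6 \right)},-173 \right)}} = \frac{1}{\frac{7}{71} \frac{1}{1 + 7 \cdot 4 \left(-6\right)} \left(-18 - 55 \cdot 4 \left(-6\right)\right)} = \frac{1}{\frac{7}{71} \frac{1}{1 + 7 \left(-24\right)} \left(-18 - -1320\right)} = \frac{1}{\frac{7}{71} \frac{1}{1 - 168} \left(-18 + 1320\right)} = \frac{1}{\frac{7}{71} \frac{1}{-167} \cdot 1302} = \frac{1}{\frac{7}{71} \left(- \frac{1}{167}\right) 1302} = \frac{1}{- \frac{9114}{11857}} = - \frac{11857}{9114}$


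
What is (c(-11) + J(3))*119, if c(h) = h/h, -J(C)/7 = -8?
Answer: 6783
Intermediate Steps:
J(C) = 56 (J(C) = -7*(-8) = 56)
c(h) = 1
(c(-11) + J(3))*119 = (1 + 56)*119 = 57*119 = 6783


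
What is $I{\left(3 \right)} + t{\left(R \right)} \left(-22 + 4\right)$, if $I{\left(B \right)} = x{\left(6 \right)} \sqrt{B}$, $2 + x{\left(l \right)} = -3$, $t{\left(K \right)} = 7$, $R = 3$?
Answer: $-126 - 5 \sqrt{3} \approx -134.66$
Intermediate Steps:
$x{\left(l \right)} = -5$ ($x{\left(l \right)} = -2 - 3 = -5$)
$I{\left(B \right)} = - 5 \sqrt{B}$
$I{\left(3 \right)} + t{\left(R \right)} \left(-22 + 4\right) = - 5 \sqrt{3} + 7 \left(-22 + 4\right) = - 5 \sqrt{3} + 7 \left(-18\right) = - 5 \sqrt{3} - 126 = -126 - 5 \sqrt{3}$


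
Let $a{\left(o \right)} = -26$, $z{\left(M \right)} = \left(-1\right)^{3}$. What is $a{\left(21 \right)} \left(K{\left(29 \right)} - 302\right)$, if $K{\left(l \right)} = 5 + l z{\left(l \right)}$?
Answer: $8476$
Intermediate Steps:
$z{\left(M \right)} = -1$
$K{\left(l \right)} = 5 - l$ ($K{\left(l \right)} = 5 + l \left(-1\right) = 5 - l$)
$a{\left(21 \right)} \left(K{\left(29 \right)} - 302\right) = - 26 \left(\left(5 - 29\right) - 302\right) = - 26 \left(-24 - 302\right) = \left(-26\right) \left(-326\right) = 8476$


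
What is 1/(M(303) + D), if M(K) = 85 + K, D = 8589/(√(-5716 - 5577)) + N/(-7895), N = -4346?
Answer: 273502336635410/110867679930092173 + 535361173725*I*√11293/110867679930092173 ≈ 0.0024669 + 0.00051315*I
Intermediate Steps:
D = 4346/7895 - 8589*I*√11293/11293 (D = 8589/(√(-5716 - 5577)) - 4346/(-7895) = 8589/(√(-11293)) - 4346*(-1/7895) = 8589/((I*√11293)) + 4346/7895 = 8589*(-I*√11293/11293) + 4346/7895 = -8589*I*√11293/11293 + 4346/7895 = 4346/7895 - 8589*I*√11293/11293 ≈ 0.55048 - 80.824*I)
1/(M(303) + D) = 1/((85 + 303) + (4346/7895 - 8589*I*√11293/11293)) = 1/(388 + (4346/7895 - 8589*I*√11293/11293)) = 1/(3067606/7895 - 8589*I*√11293/11293)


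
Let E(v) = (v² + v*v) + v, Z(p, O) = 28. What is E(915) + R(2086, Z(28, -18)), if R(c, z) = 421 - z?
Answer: 1675758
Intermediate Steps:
E(v) = v + 2*v² (E(v) = (v² + v²) + v = 2*v² + v = v + 2*v²)
E(915) + R(2086, Z(28, -18)) = 915*(1 + 2*915) + (421 - 1*28) = 915*(1 + 1830) + (421 - 28) = 915*1831 + 393 = 1675365 + 393 = 1675758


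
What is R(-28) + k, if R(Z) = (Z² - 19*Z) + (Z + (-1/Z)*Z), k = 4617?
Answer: 5904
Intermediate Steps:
R(Z) = -1 + Z² - 18*Z (R(Z) = (Z² - 19*Z) + (Z - 1) = (Z² - 19*Z) + (-1 + Z) = -1 + Z² - 18*Z)
R(-28) + k = (-1 + (-28)² - 18*(-28)) + 4617 = (-1 + 784 + 504) + 4617 = 1287 + 4617 = 5904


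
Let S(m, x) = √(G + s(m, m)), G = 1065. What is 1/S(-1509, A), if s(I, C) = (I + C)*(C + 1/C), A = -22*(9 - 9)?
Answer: √4555229/4555229 ≈ 0.00046854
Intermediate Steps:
A = 0 (A = -22*0 = 0)
s(I, C) = (C + I)*(C + 1/C)
S(m, x) = √(1067 + 2*m²) (S(m, x) = √(1065 + (1 + m² + m*m + m/m)) = √(1065 + (1 + m² + m² + 1)) = √(1065 + (2 + 2*m²)) = √(1067 + 2*m²))
1/S(-1509, A) = 1/(√(1067 + 2*(-1509)²)) = 1/(√(1067 + 2*2277081)) = 1/(√(1067 + 4554162)) = 1/(√4555229) = √4555229/4555229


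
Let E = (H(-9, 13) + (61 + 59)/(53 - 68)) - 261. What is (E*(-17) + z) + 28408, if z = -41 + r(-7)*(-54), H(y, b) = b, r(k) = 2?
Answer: 32611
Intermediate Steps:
E = -256 (E = (13 + (61 + 59)/(53 - 68)) - 261 = (13 + 120/(-15)) - 261 = (13 + 120*(-1/15)) - 261 = (13 - 8) - 261 = 5 - 261 = -256)
z = -149 (z = -41 + 2*(-54) = -41 - 108 = -149)
(E*(-17) + z) + 28408 = (-256*(-17) - 149) + 28408 = (4352 - 149) + 28408 = 4203 + 28408 = 32611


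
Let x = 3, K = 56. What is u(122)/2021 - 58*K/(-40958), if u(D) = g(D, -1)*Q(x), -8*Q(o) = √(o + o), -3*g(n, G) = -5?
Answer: 1624/20479 - 5*√6/48504 ≈ 0.079048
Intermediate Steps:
g(n, G) = 5/3 (g(n, G) = -⅓*(-5) = 5/3)
Q(o) = -√2*√o/8 (Q(o) = -√(o + o)/8 = -√2*√o/8)
u(D) = -5*√6/24 (u(D) = 5*(-√2*√3/8)/3 = 5*(-√6/8)/3 = -5*√6/24)
u(122)/2021 - 58*K/(-40958) = -5*√6/24/2021 - 58*56/(-40958) = -5*√6/24*(1/2021) - 3248*(-1/40958) = -5*√6/48504 + 1624/20479 = 1624/20479 - 5*√6/48504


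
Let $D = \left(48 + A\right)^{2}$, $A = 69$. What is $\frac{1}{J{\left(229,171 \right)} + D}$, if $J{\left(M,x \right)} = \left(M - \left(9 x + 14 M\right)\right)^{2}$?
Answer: $\frac{1}{20407945} \approx 4.9001 \cdot 10^{-8}$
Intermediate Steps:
$D = 13689$ ($D = \left(48 + 69\right)^{2} = 117^{2} = 13689$)
$J{\left(M,x \right)} = \left(- 13 M - 9 x\right)^{2}$
$\frac{1}{J{\left(229,171 \right)} + D} = \frac{1}{\left(9 \cdot 171 + 13 \cdot 229\right)^{2} + 13689} = \frac{1}{\left(1539 + 2977\right)^{2} + 13689} = \frac{1}{4516^{2} + 13689} = \frac{1}{20394256 + 13689} = \frac{1}{20407945}$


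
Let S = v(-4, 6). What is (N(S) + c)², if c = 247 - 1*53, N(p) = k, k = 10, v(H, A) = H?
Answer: 41616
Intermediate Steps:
S = -4
N(p) = 10
c = 194 (c = 247 - 53 = 194)
(N(S) + c)² = (10 + 194)² = 204² = 41616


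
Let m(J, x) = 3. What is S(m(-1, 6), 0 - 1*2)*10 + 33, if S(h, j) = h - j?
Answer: 83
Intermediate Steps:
S(m(-1, 6), 0 - 1*2)*10 + 33 = (3 - (0 - 1*2))*10 + 33 = (3 - (0 - 2))*10 + 33 = (3 - 1*(-2))*10 + 33 = (3 + 2)*10 + 33 = 5*10 + 33 = 50 + 33 = 83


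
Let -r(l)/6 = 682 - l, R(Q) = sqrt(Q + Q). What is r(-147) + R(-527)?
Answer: -4974 + I*sqrt(1054) ≈ -4974.0 + 32.465*I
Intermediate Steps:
R(Q) = sqrt(2)*sqrt(Q) (R(Q) = sqrt(2*Q) = sqrt(2)*sqrt(Q))
r(l) = -4092 + 6*l (r(l) = -6*(682 - l) = -4092 + 6*l)
r(-147) + R(-527) = (-4092 + 6*(-147)) + sqrt(2)*sqrt(-527) = (-4092 - 882) + sqrt(2)*(I*sqrt(527)) = -4974 + I*sqrt(1054)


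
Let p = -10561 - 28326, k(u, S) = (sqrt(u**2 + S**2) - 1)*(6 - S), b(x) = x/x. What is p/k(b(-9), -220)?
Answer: -38887/10938400 - 38887*sqrt(48401)/10938400 ≈ -0.78568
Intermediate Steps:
b(x) = 1
k(u, S) = (-1 + sqrt(S**2 + u**2))*(6 - S) (k(u, S) = (sqrt(S**2 + u**2) - 1)*(6 - S) = (-1 + sqrt(S**2 + u**2))*(6 - S))
p = -38887
p/k(b(-9), -220) = -38887/(-6 - 220 + 6*sqrt((-220)**2 + 1**2) - 1*(-220)*sqrt((-220)**2 + 1**2)) = -38887/(-6 - 220 + 6*sqrt(48400 + 1) - 1*(-220)*sqrt(48400 + 1)) = -38887/(-6 - 220 + 6*sqrt(48401) - 1*(-220)*sqrt(48401)) = -38887/(-6 - 220 + 6*sqrt(48401) + 220*sqrt(48401)) = -38887/(-226 + 226*sqrt(48401))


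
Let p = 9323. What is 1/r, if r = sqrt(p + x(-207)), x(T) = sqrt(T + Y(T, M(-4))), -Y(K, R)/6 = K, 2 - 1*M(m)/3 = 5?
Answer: 1/sqrt(9323 + 3*sqrt(115)) ≈ 0.010339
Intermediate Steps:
M(m) = -9 (M(m) = 6 - 3*5 = 6 - 15 = -9)
Y(K, R) = -6*K
x(T) = sqrt(5)*sqrt(-T) (x(T) = sqrt(T - 6*T) = sqrt(-5*T) = sqrt(5)*sqrt(-T))
r = sqrt(9323 + 3*sqrt(115)) (r = sqrt(9323 + sqrt(5)*sqrt(-1*(-207))) = sqrt(9323 + sqrt(5)*sqrt(207)) = sqrt(9323 + sqrt(5)*(3*sqrt(23))) = sqrt(9323 + 3*sqrt(115)) ≈ 96.722)
1/r = 1/(sqrt(9323 + 3*sqrt(115))) = 1/sqrt(9323 + 3*sqrt(115))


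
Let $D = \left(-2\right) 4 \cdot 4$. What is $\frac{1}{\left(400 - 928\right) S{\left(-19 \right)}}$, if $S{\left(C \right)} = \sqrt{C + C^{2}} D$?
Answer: $\frac{\sqrt{38}}{1926144} \approx 3.2004 \cdot 10^{-6}$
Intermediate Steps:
$D = -32$ ($D = \left(-8\right) 4 = -32$)
$S{\left(C \right)} = - 32 \sqrt{C + C^{2}}$ ($S{\left(C \right)} = \sqrt{C + C^{2}} \left(-32\right) = - 32 \sqrt{C + C^{2}}$)
$\frac{1}{\left(400 - 928\right) S{\left(-19 \right)}} = \frac{1}{\left(400 - 928\right) \left(- 32 \sqrt{- 19 \left(1 - 19\right)}\right)} = \frac{1}{\left(-528\right) \left(- 32 \sqrt{\left(-19\right) \left(-18\right)}\right)} = - \frac{1}{528 \left(- 32 \sqrt{342}\right)} = - \frac{1}{528 \left(- 32 \cdot 3 \sqrt{38}\right)} = - \frac{1}{528 \left(- 96 \sqrt{38}\right)} = - \frac{\left(- \frac{1}{3648}\right) \sqrt{38}}{528} = \frac{\sqrt{38}}{1926144}$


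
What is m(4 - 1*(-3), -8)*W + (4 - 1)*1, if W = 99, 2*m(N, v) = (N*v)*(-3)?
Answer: 8319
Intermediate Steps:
m(N, v) = -3*N*v/2 (m(N, v) = ((N*v)*(-3))/2 = (-3*N*v)/2 = -3*N*v/2)
m(4 - 1*(-3), -8)*W + (4 - 1)*1 = -3/2*(4 - 1*(-3))*(-8)*99 + (4 - 1)*1 = -3/2*(4 + 3)*(-8)*99 + 3*1 = -3/2*7*(-8)*99 + 3 = 84*99 + 3 = 8316 + 3 = 8319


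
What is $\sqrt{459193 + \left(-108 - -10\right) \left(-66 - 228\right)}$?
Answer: $\sqrt{488005} \approx 698.57$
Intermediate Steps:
$\sqrt{459193 + \left(-108 - -10\right) \left(-66 - 228\right)} = \sqrt{459193 + \left(-108 + 10\right) \left(-294\right)} = \sqrt{459193 - -28812} = \sqrt{459193 + 28812} = \sqrt{488005}$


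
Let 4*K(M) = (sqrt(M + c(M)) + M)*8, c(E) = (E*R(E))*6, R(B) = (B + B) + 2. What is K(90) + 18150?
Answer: 18330 + 6*sqrt(10930) ≈ 18957.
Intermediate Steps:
R(B) = 2 + 2*B (R(B) = 2*B + 2 = 2 + 2*B)
c(E) = 6*E*(2 + 2*E) (c(E) = (E*(2 + 2*E))*6 = 6*E*(2 + 2*E))
K(M) = 2*M + 2*sqrt(M + 12*M*(1 + M)) (K(M) = ((sqrt(M + 12*M*(1 + M)) + M)*8)/4 = ((M + sqrt(M + 12*M*(1 + M)))*8)/4 = (8*M + 8*sqrt(M + 12*M*(1 + M)))/4 = 2*M + 2*sqrt(M + 12*M*(1 + M)))
K(90) + 18150 = (2*90 + 2*sqrt(90*(13 + 12*90))) + 18150 = (180 + 2*sqrt(90*(13 + 1080))) + 18150 = (180 + 2*sqrt(90*1093)) + 18150 = (180 + 2*sqrt(98370)) + 18150 = (180 + 2*(3*sqrt(10930))) + 18150 = (180 + 6*sqrt(10930)) + 18150 = 18330 + 6*sqrt(10930)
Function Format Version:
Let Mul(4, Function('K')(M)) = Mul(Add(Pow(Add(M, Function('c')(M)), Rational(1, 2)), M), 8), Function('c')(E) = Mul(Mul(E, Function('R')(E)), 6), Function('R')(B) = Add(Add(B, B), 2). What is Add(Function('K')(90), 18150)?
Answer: Add(18330, Mul(6, Pow(10930, Rational(1, 2)))) ≈ 18957.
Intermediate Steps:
Function('R')(B) = Add(2, Mul(2, B)) (Function('R')(B) = Add(Mul(2, B), 2) = Add(2, Mul(2, B)))
Function('c')(E) = Mul(6, E, Add(2, Mul(2, E))) (Function('c')(E) = Mul(Mul(E, Add(2, Mul(2, E))), 6) = Mul(6, E, Add(2, Mul(2, E))))
Function('K')(M) = Add(Mul(2, M), Mul(2, Pow(Add(M, Mul(12, M, Add(1, M))), Rational(1, 2)))) (Function('K')(M) = Mul(Rational(1, 4), Mul(Add(Pow(Add(M, Mul(12, M, Add(1, M))), Rational(1, 2)), M), 8)) = Mul(Rational(1, 4), Mul(Add(M, Pow(Add(M, Mul(12, M, Add(1, M))), Rational(1, 2))), 8)) = Mul(Rational(1, 4), Add(Mul(8, M), Mul(8, Pow(Add(M, Mul(12, M, Add(1, M))), Rational(1, 2))))) = Add(Mul(2, M), Mul(2, Pow(Add(M, Mul(12, M, Add(1, M))), Rational(1, 2)))))
Add(Function('K')(90), 18150) = Add(Add(Mul(2, 90), Mul(2, Pow(Mul(90, Add(13, Mul(12, 90))), Rational(1, 2)))), 18150) = Add(Add(180, Mul(2, Pow(Mul(90, Add(13, 1080)), Rational(1, 2)))), 18150) = Add(Add(180, Mul(2, Pow(Mul(90, 1093), Rational(1, 2)))), 18150) = Add(Add(180, Mul(2, Pow(98370, Rational(1, 2)))), 18150) = Add(Add(180, Mul(2, Mul(3, Pow(10930, Rational(1, 2))))), 18150) = Add(Add(180, Mul(6, Pow(10930, Rational(1, 2)))), 18150) = Add(18330, Mul(6, Pow(10930, Rational(1, 2))))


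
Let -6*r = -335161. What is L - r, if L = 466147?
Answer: 2461721/6 ≈ 4.1029e+5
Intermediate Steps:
r = 335161/6 (r = -⅙*(-335161) = 335161/6 ≈ 55860.)
L - r = 466147 - 1*335161/6 = 466147 - 335161/6 = 2461721/6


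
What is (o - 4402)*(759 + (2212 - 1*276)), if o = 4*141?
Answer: -10343410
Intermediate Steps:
o = 564
(o - 4402)*(759 + (2212 - 1*276)) = (564 - 4402)*(759 + (2212 - 1*276)) = -3838*(759 + (2212 - 276)) = -3838*(759 + 1936) = -3838*2695 = -10343410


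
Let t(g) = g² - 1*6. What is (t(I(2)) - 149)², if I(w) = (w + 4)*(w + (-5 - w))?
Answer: 555025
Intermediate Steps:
I(w) = -20 - 5*w (I(w) = (4 + w)*(-5) = -20 - 5*w)
t(g) = -6 + g² (t(g) = g² - 6 = -6 + g²)
(t(I(2)) - 149)² = ((-6 + (-20 - 5*2)²) - 149)² = ((-6 + (-20 - 10)²) - 149)² = ((-6 + (-30)²) - 149)² = ((-6 + 900) - 149)² = (894 - 149)² = 745² = 555025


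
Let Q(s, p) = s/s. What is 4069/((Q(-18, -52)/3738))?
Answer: 15209922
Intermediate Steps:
Q(s, p) = 1
4069/((Q(-18, -52)/3738)) = 4069/((1/3738)) = 4069/((1*(1/3738))) = 4069/(1/3738) = 4069*3738 = 15209922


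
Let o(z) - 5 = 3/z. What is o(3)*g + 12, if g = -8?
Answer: -36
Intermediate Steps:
o(z) = 5 + 3/z
o(3)*g + 12 = (5 + 3/3)*(-8) + 12 = (5 + 3*(⅓))*(-8) + 12 = (5 + 1)*(-8) + 12 = 6*(-8) + 12 = -48 + 12 = -36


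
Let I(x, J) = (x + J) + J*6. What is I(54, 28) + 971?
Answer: 1221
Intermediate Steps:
I(x, J) = x + 7*J (I(x, J) = (J + x) + 6*J = x + 7*J)
I(54, 28) + 971 = (54 + 7*28) + 971 = (54 + 196) + 971 = 250 + 971 = 1221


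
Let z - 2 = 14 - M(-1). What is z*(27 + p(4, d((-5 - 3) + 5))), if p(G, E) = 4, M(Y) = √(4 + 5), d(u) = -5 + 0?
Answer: 403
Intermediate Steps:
d(u) = -5
M(Y) = 3 (M(Y) = √9 = 3)
z = 13 (z = 2 + (14 - 1*3) = 2 + (14 - 3) = 2 + 11 = 13)
z*(27 + p(4, d((-5 - 3) + 5))) = 13*(27 + 4) = 13*31 = 403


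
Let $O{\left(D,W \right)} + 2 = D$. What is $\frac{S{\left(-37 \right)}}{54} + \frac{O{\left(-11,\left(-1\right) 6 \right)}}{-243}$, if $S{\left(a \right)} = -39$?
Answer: $- \frac{325}{486} \approx -0.66872$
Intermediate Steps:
$O{\left(D,W \right)} = -2 + D$
$\frac{S{\left(-37 \right)}}{54} + \frac{O{\left(-11,\left(-1\right) 6 \right)}}{-243} = - \frac{39}{54} + \frac{-2 - 11}{-243} = \left(-39\right) \frac{1}{54} - - \frac{13}{243} = - \frac{13}{18} + \frac{13}{243} = - \frac{325}{486}$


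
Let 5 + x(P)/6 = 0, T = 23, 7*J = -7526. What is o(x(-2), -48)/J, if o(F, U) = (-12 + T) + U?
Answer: 259/7526 ≈ 0.034414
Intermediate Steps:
J = -7526/7 (J = (⅐)*(-7526) = -7526/7 ≈ -1075.1)
x(P) = -30 (x(P) = -30 + 6*0 = -30 + 0 = -30)
o(F, U) = 11 + U (o(F, U) = (-12 + 23) + U = 11 + U)
o(x(-2), -48)/J = (11 - 48)/(-7526/7) = -37*(-7/7526) = 259/7526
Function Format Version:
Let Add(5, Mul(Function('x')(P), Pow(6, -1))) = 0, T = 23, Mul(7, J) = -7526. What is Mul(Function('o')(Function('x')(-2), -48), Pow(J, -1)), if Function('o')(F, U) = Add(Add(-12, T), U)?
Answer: Rational(259, 7526) ≈ 0.034414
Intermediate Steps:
J = Rational(-7526, 7) (J = Mul(Rational(1, 7), -7526) = Rational(-7526, 7) ≈ -1075.1)
Function('x')(P) = -30 (Function('x')(P) = Add(-30, Mul(6, 0)) = Add(-30, 0) = -30)
Function('o')(F, U) = Add(11, U) (Function('o')(F, U) = Add(Add(-12, 23), U) = Add(11, U))
Mul(Function('o')(Function('x')(-2), -48), Pow(J, -1)) = Mul(Add(11, -48), Pow(Rational(-7526, 7), -1)) = Mul(-37, Rational(-7, 7526)) = Rational(259, 7526)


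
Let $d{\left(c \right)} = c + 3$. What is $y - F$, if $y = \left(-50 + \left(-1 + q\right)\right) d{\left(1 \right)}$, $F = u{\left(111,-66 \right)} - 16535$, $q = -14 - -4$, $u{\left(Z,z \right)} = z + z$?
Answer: $16423$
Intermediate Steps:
$u{\left(Z,z \right)} = 2 z$
$q = -10$ ($q = -14 + 4 = -10$)
$d{\left(c \right)} = 3 + c$
$F = -16667$ ($F = 2 \left(-66\right) - 16535 = -132 - 16535 = -16667$)
$y = -244$ ($y = \left(-50 - 11\right) \left(3 + 1\right) = \left(-50 - 11\right) 4 = \left(-61\right) 4 = -244$)
$y - F = -244 - -16667 = -244 + 16667 = 16423$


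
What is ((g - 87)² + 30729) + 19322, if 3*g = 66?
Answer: 54276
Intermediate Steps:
g = 22 (g = (⅓)*66 = 22)
((g - 87)² + 30729) + 19322 = ((22 - 87)² + 30729) + 19322 = ((-65)² + 30729) + 19322 = (4225 + 30729) + 19322 = 34954 + 19322 = 54276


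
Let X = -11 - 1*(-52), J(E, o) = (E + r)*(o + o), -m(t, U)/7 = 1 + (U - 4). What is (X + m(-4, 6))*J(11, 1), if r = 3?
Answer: 560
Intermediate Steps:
m(t, U) = 21 - 7*U (m(t, U) = -7*(1 + (U - 4)) = -7*(1 + (-4 + U)) = -7*(-3 + U) = 21 - 7*U)
J(E, o) = 2*o*(3 + E) (J(E, o) = (E + 3)*(o + o) = (3 + E)*(2*o) = 2*o*(3 + E))
X = 41 (X = -11 + 52 = 41)
(X + m(-4, 6))*J(11, 1) = (41 + (21 - 7*6))*(2*1*(3 + 11)) = (41 + (21 - 42))*(2*1*14) = (41 - 21)*28 = 20*28 = 560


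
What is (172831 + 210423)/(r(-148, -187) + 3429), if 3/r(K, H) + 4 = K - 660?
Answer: 311202248/2784345 ≈ 111.77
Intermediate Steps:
r(K, H) = 3/(-664 + K) (r(K, H) = 3/(-4 + (K - 660)) = 3/(-4 + (-660 + K)) = 3/(-664 + K))
(172831 + 210423)/(r(-148, -187) + 3429) = (172831 + 210423)/(3/(-664 - 148) + 3429) = 383254/(3/(-812) + 3429) = 383254/(3*(-1/812) + 3429) = 383254/(-3/812 + 3429) = 383254/(2784345/812) = 383254*(812/2784345) = 311202248/2784345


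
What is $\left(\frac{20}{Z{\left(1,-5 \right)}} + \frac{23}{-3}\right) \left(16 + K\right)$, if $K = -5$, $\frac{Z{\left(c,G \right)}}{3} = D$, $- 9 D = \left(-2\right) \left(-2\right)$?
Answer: $- \frac{748}{3} \approx -249.33$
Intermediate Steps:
$D = - \frac{4}{9}$ ($D = - \frac{\left(-2\right) \left(-2\right)}{9} = \left(- \frac{1}{9}\right) 4 = - \frac{4}{9} \approx -0.44444$)
$Z{\left(c,G \right)} = - \frac{4}{3}$ ($Z{\left(c,G \right)} = 3 \left(- \frac{4}{9}\right) = - \frac{4}{3}$)
$\left(\frac{20}{Z{\left(1,-5 \right)}} + \frac{23}{-3}\right) \left(16 + K\right) = \left(\frac{20}{- \frac{4}{3}} + \frac{23}{-3}\right) \left(16 - 5\right) = \left(20 \left(- \frac{3}{4}\right) + 23 \left(- \frac{1}{3}\right)\right) 11 = \left(-15 - \frac{23}{3}\right) 11 = \left(- \frac{68}{3}\right) 11 = - \frac{748}{3}$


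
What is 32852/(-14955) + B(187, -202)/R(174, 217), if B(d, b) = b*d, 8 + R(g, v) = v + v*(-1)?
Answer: 282323677/59820 ≈ 4719.6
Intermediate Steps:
R(g, v) = -8 (R(g, v) = -8 + (v + v*(-1)) = -8 + (v - v) = -8 + 0 = -8)
32852/(-14955) + B(187, -202)/R(174, 217) = 32852/(-14955) - 202*187/(-8) = 32852*(-1/14955) - 37774*(-1/8) = -32852/14955 + 18887/4 = 282323677/59820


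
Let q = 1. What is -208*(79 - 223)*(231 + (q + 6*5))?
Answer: 7847424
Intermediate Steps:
-208*(79 - 223)*(231 + (q + 6*5)) = -208*(79 - 223)*(231 + (1 + 6*5)) = -(-29952)*(231 + (1 + 30)) = -(-29952)*(231 + 31) = -(-29952)*262 = -208*(-37728) = 7847424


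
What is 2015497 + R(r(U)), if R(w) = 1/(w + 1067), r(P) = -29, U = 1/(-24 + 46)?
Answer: 2092085887/1038 ≈ 2.0155e+6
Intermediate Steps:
U = 1/22 ≈ 0.045455
R(w) = 1/(1067 + w)
2015497 + R(r(U)) = 2015497 + 1/(1067 - 29) = 2015497 + 1/1038 = 2092085887/1038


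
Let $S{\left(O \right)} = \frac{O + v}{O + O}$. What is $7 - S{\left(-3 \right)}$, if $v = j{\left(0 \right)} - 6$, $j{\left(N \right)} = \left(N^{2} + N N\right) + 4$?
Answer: $\frac{37}{6} \approx 6.1667$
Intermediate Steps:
$j{\left(N \right)} = 4 + 2 N^{2}$ ($j{\left(N \right)} = \left(N^{2} + N^{2}\right) + 4 = 2 N^{2} + 4 = 4 + 2 N^{2}$)
$v = -2$ ($v = \left(4 + 2 \cdot 0^{2}\right) - 6 = \left(4 + 2 \cdot 0\right) - 6 = \left(4 + 0\right) - 6 = 4 - 6 = -2$)
$S{\left(O \right)} = \frac{-2 + O}{2 O}$ ($S{\left(O \right)} = \frac{O - 2}{O + O} = \frac{-2 + O}{2 O}$)
$7 - S{\left(-3 \right)} = 7 - \frac{-2 - 3}{2 \left(-3\right)} = 7 - \frac{1}{2} \left(- \frac{1}{3}\right) \left(-5\right) = 7 - \frac{5}{6} = \frac{37}{6}$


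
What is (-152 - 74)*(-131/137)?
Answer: 29606/137 ≈ 216.10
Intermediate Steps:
(-152 - 74)*(-131/137) = -(-29606)/137 = -226*(-131/137) = 29606/137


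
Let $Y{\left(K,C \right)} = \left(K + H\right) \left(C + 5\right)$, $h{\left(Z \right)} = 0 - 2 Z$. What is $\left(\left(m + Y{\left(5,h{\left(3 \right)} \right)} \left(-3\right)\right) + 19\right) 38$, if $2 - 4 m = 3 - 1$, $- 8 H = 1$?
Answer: $\frac{5111}{4} \approx 1277.8$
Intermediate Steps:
$H = - \frac{1}{8}$ ($H = \left(- \frac{1}{8}\right) 1 = - \frac{1}{8} \approx -0.125$)
$h{\left(Z \right)} = - 2 Z$
$Y{\left(K,C \right)} = \left(5 + C\right) \left(- \frac{1}{8} + K\right)$ ($Y{\left(K,C \right)} = \left(K - \frac{1}{8}\right) \left(C + 5\right) = \left(- \frac{1}{8} + K\right) \left(5 + C\right) = \left(5 + C\right) \left(- \frac{1}{8} + K\right)$)
$m = 0$ ($m = \frac{1}{2} - \frac{3 - 1}{4} = \frac{1}{2} - \frac{1}{2} = 0$)
$\left(\left(m + Y{\left(5,h{\left(3 \right)} \right)} \left(-3\right)\right) + 19\right) 38 = \left(\left(0 + \left(- \frac{5}{8} + 5 \cdot 5 - \frac{\left(-2\right) 3}{8} + \left(-2\right) 3 \cdot 5\right) \left(-3\right)\right) + 19\right) 38 = \left(\left(0 + \left(- \frac{5}{8} + 25 - - \frac{3}{4} - 30\right) \left(-3\right)\right) + 19\right) 38 = \left(\left(0 + \left(- \frac{5}{8} + 25 + \frac{3}{4} - 30\right) \left(-3\right)\right) + 19\right) 38 = \left(\left(0 - - \frac{117}{8}\right) + 19\right) 38 = \left(\left(0 + \frac{117}{8}\right) + 19\right) 38 = \left(\frac{117}{8} + 19\right) 38 = \frac{269}{8} \cdot 38 = \frac{5111}{4}$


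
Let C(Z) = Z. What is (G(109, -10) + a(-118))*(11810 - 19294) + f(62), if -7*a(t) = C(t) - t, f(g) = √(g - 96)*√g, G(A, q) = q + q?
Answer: 149680 + 2*I*√527 ≈ 1.4968e+5 + 45.913*I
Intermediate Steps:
G(A, q) = 2*q
f(g) = √g*√(-96 + g) (f(g) = √(-96 + g)*√g = √g*√(-96 + g))
a(t) = 0 (a(t) = -(t - t)/7 = -⅐*0 = 0)
(G(109, -10) + a(-118))*(11810 - 19294) + f(62) = (2*(-10) + 0)*(11810 - 19294) + √62*√(-96 + 62) = (-20 + 0)*(-7484) + √62*√(-34) = -20*(-7484) + √62*(I*√34) = 149680 + 2*I*√527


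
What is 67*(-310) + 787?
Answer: -19983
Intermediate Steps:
67*(-310) + 787 = -20770 + 787 = -19983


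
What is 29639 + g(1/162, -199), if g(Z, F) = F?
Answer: 29440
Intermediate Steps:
29639 + g(1/162, -199) = 29639 - 199 = 29440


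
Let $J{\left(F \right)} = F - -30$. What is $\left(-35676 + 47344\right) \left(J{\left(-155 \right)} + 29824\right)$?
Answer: $346527932$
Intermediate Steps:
$J{\left(F \right)} = 30 + F$ ($J{\left(F \right)} = F + 30 = 30 + F$)
$\left(-35676 + 47344\right) \left(J{\left(-155 \right)} + 29824\right) = \left(-35676 + 47344\right) \left(\left(30 - 155\right) + 29824\right) = 11668 \left(-125 + 29824\right) = 11668 \cdot 29699 = 346527932$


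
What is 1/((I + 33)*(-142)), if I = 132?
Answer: -1/23430 ≈ -4.2680e-5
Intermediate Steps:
1/((I + 33)*(-142)) = 1/((132 + 33)*(-142)) = 1/(165*(-142)) = 1/(-23430) = -1/23430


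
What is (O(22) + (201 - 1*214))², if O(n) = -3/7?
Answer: 8836/49 ≈ 180.33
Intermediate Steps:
O(n) = -3/7 (O(n) = -3*⅐ = -3/7)
(O(22) + (201 - 1*214))² = (-3/7 + (201 - 1*214))² = (-3/7 + (201 - 214))² = (-3/7 - 13)² = (-94/7)² = 8836/49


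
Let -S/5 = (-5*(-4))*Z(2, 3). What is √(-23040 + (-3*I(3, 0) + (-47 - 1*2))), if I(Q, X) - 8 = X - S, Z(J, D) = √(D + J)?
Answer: √(-23113 - 300*√5) ≈ 154.22*I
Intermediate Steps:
S = -100*√5 (S = -5*(-5*(-4))*√(3 + 2) = -100*√5 ≈ -223.61)
I(Q, X) = 8 + X + 100*√5 (I(Q, X) = 8 + (X - (-100)*√5) = 8 + (X + 100*√5) = 8 + X + 100*√5)
√(-23040 + (-3*I(3, 0) + (-47 - 1*2))) = √(-23040 + (-3*(8 + 0 + 100*√5) + (-47 - 1*2))) = √(-23040 + (-3*(8 + 100*√5) + (-47 - 2))) = √(-23040 + ((-24 - 300*√5) - 49)) = √(-23040 + (-73 - 300*√5)) = √(-23113 - 300*√5)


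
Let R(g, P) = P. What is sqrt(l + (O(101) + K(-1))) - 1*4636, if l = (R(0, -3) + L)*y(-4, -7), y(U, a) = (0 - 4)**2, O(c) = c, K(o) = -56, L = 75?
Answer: -4636 + 3*sqrt(133) ≈ -4601.4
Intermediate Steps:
y(U, a) = 16 (y(U, a) = (-4)**2 = 16)
l = 1152 (l = (-3 + 75)*16 = 72*16 = 1152)
sqrt(l + (O(101) + K(-1))) - 1*4636 = sqrt(1152 + (101 - 56)) - 1*4636 = sqrt(1152 + 45) - 4636 = sqrt(1197) - 4636 = 3*sqrt(133) - 4636 = -4636 + 3*sqrt(133)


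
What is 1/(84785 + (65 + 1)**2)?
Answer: 1/89141 ≈ 1.1218e-5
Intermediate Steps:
1/(84785 + (65 + 1)**2) = 1/(84785 + 66**2) = 1/(84785 + 4356) = 1/89141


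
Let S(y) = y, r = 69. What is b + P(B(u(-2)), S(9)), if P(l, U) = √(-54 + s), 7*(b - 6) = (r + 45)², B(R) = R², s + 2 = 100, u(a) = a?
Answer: 13038/7 + 2*√11 ≈ 1869.2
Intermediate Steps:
s = 98 (s = -2 + 100 = 98)
b = 13038/7 (b = 6 + (69 + 45)²/7 = 6 + (⅐)*114² = 6 + (⅐)*12996 = 6 + 12996/7 = 13038/7 ≈ 1862.6)
P(l, U) = 2*√11 (P(l, U) = √(-54 + 98) = √44 = 2*√11)
b + P(B(u(-2)), S(9)) = 13038/7 + 2*√11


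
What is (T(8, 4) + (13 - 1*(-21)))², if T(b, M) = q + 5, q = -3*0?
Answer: 1521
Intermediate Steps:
q = 0
T(b, M) = 5 (T(b, M) = 0 + 5 = 5)
(T(8, 4) + (13 - 1*(-21)))² = (5 + (13 - 1*(-21)))² = (5 + (13 + 21))² = (5 + 34)² = 39² = 1521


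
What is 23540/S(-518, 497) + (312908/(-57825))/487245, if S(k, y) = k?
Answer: -331619149854422/7297310010375 ≈ -45.444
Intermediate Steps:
23540/S(-518, 497) + (312908/(-57825))/487245 = 23540/(-518) + (312908/(-57825))/487245 = 23540*(-1/518) + (312908*(-1/57825))*(1/487245) = -11770/259 - 312908/57825*1/487245 = -11770/259 - 312908/28174942125 = -331619149854422/7297310010375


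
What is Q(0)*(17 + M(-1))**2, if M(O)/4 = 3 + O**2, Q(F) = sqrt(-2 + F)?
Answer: 1089*I*sqrt(2) ≈ 1540.1*I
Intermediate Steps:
M(O) = 12 + 4*O**2 (M(O) = 4*(3 + O**2) = 12 + 4*O**2)
Q(0)*(17 + M(-1))**2 = sqrt(-2 + 0)*(17 + (12 + 4*(-1)**2))**2 = sqrt(-2)*(17 + (12 + 4*1))**2 = (I*sqrt(2))*(17 + (12 + 4))**2 = (I*sqrt(2))*(17 + 16)**2 = (I*sqrt(2))*33**2 = (I*sqrt(2))*1089 = 1089*I*sqrt(2)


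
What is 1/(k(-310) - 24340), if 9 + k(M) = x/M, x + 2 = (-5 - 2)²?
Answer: -310/7548237 ≈ -4.1069e-5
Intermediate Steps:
x = 47 (x = -2 + (-5 - 2)² = -2 + (-7)² = -2 + 49 = 47)
k(M) = -9 + 47/M
1/(k(-310) - 24340) = 1/((-9 + 47/(-310)) - 24340) = 1/((-9 + 47*(-1/310)) - 24340) = 1/((-9 - 47/310) - 24340) = 1/(-2837/310 - 24340) = 1/(-7548237/310) = -310/7548237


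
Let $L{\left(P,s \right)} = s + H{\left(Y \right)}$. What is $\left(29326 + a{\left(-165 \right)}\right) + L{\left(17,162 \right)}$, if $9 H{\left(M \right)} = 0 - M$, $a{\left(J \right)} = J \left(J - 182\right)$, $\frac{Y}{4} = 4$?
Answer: $\frac{780671}{9} \approx 86741.0$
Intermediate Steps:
$Y = 16$ ($Y = 4 \cdot 4 = 16$)
$a{\left(J \right)} = J \left(-182 + J\right)$
$H{\left(M \right)} = - \frac{M}{9}$ ($H{\left(M \right)} = \frac{0 - M}{9} = \frac{\left(-1\right) M}{9} = - \frac{M}{9}$)
$L{\left(P,s \right)} = - \frac{16}{9} + s$ ($L{\left(P,s \right)} = s - \frac{16}{9} = - \frac{16}{9} + s$)
$\left(29326 + a{\left(-165 \right)}\right) + L{\left(17,162 \right)} = \left(29326 - 165 \left(-182 - 165\right)\right) + \left(- \frac{16}{9} + 162\right) = \left(29326 - -57255\right) + \frac{1442}{9} = \left(29326 + 57255\right) + \frac{1442}{9} = 86581 + \frac{1442}{9} = \frac{780671}{9}$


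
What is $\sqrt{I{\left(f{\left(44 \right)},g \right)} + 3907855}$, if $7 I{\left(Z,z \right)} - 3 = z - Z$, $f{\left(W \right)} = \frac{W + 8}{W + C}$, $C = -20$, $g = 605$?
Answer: $\frac{\sqrt{6893608890}}{42} \approx 1976.9$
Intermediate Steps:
$f{\left(W \right)} = \frac{8 + W}{-20 + W}$ ($f{\left(W \right)} = \frac{W + 8}{W - 20} = \frac{8 + W}{-20 + W}$)
$I{\left(Z,z \right)} = \frac{3}{7} - \frac{Z}{7} + \frac{z}{7}$ ($I{\left(Z,z \right)} = \frac{3}{7} + \frac{z - Z}{7} = \frac{3}{7} - \left(- \frac{z}{7} + \frac{Z}{7}\right) = \frac{3}{7} - \frac{Z}{7} + \frac{z}{7}$)
$\sqrt{I{\left(f{\left(44 \right)},g \right)} + 3907855} = \sqrt{\left(\frac{3}{7} - \frac{\frac{1}{-20 + 44} \left(8 + 44\right)}{7} + \frac{1}{7} \cdot 605\right) + 3907855} = \sqrt{\left(\frac{3}{7} - \frac{\frac{1}{24} \cdot 52}{7} + \frac{605}{7}\right) + 3907855} = \sqrt{\left(\frac{3}{7} - \frac{13}{42} + \frac{605}{7}\right) + 3907855} = \sqrt{\frac{3635}{42} + 3907855} = \sqrt{\frac{164133545}{42}} = \frac{\sqrt{6893608890}}{42}$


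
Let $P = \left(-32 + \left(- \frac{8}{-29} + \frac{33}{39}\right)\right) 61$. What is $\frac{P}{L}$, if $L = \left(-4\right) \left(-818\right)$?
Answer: $- \frac{710101}{1233544} \approx -0.57566$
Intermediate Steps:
$P = - \frac{710101}{377}$ ($P = \left(-32 + \left(\left(-8\right) \left(- \frac{1}{29}\right) + 33 \cdot \frac{1}{39}\right)\right) 61 = \left(-32 + \left(\frac{8}{29} + \frac{11}{13}\right)\right) 61 = \left(-32 + \frac{423}{377}\right) 61 = \left(- \frac{11641}{377}\right) 61 = - \frac{710101}{377} \approx -1883.6$)
$L = 3272$
$\frac{P}{L} = - \frac{710101}{377 \cdot 3272} = \left(- \frac{710101}{377}\right) \frac{1}{3272} = - \frac{710101}{1233544}$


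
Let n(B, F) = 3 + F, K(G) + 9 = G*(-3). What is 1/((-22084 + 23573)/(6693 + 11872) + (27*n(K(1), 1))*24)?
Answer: 18565/48121969 ≈ 0.00038579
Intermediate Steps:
K(G) = -9 - 3*G (K(G) = -9 + G*(-3) = -9 - 3*G)
1/((-22084 + 23573)/(6693 + 11872) + (27*n(K(1), 1))*24) = 1/((-22084 + 23573)/(6693 + 11872) + (27*(3 + 1))*24) = 1/(1489/18565 + (27*4)*24) = 1/(1489*(1/18565) + 108*24) = 1/(1489/18565 + 2592) = 1/(48121969/18565) = 18565/48121969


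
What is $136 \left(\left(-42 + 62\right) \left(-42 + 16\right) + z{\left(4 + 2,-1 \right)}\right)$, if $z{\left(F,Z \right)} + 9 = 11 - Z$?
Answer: $-70312$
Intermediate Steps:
$z{\left(F,Z \right)} = 2 - Z$ ($z{\left(F,Z \right)} = -9 - \left(-11 + Z\right) = 2 - Z$)
$136 \left(\left(-42 + 62\right) \left(-42 + 16\right) + z{\left(4 + 2,-1 \right)}\right) = 136 \left(\left(-42 + 62\right) \left(-42 + 16\right) + \left(2 - -1\right)\right) = 136 \left(20 \left(-26\right) + \left(2 + 1\right)\right) = 136 \left(-520 + 3\right) = 136 \left(-517\right) = -70312$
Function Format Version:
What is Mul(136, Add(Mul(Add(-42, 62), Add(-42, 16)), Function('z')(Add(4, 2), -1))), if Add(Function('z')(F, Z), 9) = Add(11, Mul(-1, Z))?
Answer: -70312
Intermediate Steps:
Function('z')(F, Z) = Add(2, Mul(-1, Z)) (Function('z')(F, Z) = Add(-9, Add(11, Mul(-1, Z))) = Add(2, Mul(-1, Z)))
Mul(136, Add(Mul(Add(-42, 62), Add(-42, 16)), Function('z')(Add(4, 2), -1))) = Mul(136, Add(Mul(Add(-42, 62), Add(-42, 16)), Add(2, Mul(-1, -1)))) = Mul(136, Add(Mul(20, -26), Add(2, 1))) = Mul(136, Add(-520, 3)) = Mul(136, -517) = -70312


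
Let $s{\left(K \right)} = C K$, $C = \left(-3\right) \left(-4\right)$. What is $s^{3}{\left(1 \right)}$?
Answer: $1728$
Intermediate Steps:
$C = 12$
$s{\left(K \right)} = 12 K$
$s^{3}{\left(1 \right)} = \left(12 \cdot 1\right)^{3} = 12^{3} = 1728$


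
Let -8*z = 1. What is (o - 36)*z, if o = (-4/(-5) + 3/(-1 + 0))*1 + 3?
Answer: 22/5 ≈ 4.4000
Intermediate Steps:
z = -1/8 (z = -1/8*1 = -1/8 ≈ -0.12500)
o = 4/5 (o = (-4*(-1/5) + 3/(-1))*1 + 3 = (4/5 + 3*(-1))*1 + 3 = (4/5 - 3)*1 + 3 = -11/5*1 + 3 = -11/5 + 3 = 4/5 ≈ 0.80000)
(o - 36)*z = (4/5 - 36)*(-1/8) = -176/5*(-1/8) = 22/5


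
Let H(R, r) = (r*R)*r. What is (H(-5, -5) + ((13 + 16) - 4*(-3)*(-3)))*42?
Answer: -5544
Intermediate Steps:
H(R, r) = R*r² (H(R, r) = (R*r)*r = R*r²)
(H(-5, -5) + ((13 + 16) - 4*(-3)*(-3)))*42 = (-5*(-5)² + ((13 + 16) - 4*(-3)*(-3)))*42 = (-5*25 + (29 + 12*(-3)))*42 = (-125 + (29 - 36))*42 = (-125 - 7)*42 = -132*42 = -5544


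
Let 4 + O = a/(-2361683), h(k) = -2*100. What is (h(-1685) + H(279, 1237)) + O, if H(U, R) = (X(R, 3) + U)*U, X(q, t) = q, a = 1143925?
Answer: 998423961155/2361683 ≈ 4.2276e+5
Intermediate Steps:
h(k) = -200
O = -10590657/2361683 (O = -4 + 1143925/(-2361683) = -4 + 1143925*(-1/2361683) = -4 - 1143925/2361683 = -10590657/2361683 ≈ -4.4844)
H(U, R) = U*(R + U) (H(U, R) = (R + U)*U = U*(R + U))
(h(-1685) + H(279, 1237)) + O = (-200 + 279*(1237 + 279)) - 10590657/2361683 = (-200 + 279*1516) - 10590657/2361683 = (-200 + 422964) - 10590657/2361683 = 422764 - 10590657/2361683 = 998423961155/2361683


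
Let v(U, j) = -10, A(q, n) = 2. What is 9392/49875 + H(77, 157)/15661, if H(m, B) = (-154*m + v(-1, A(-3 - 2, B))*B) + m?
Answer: -518793013/781092375 ≈ -0.66419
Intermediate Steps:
H(m, B) = -153*m - 10*B (H(m, B) = (-154*m - 10*B) + m = -153*m - 10*B)
9392/49875 + H(77, 157)/15661 = 9392/49875 + (-153*77 - 10*157)/15661 = 9392*(1/49875) + (-11781 - 1570)*(1/15661) = 9392/49875 - 13351*1/15661 = 9392/49875 - 13351/15661 = -518793013/781092375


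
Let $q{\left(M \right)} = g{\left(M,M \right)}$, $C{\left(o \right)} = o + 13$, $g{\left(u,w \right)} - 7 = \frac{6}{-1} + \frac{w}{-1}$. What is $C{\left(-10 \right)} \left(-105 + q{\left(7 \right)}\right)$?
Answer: $-333$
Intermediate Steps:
$g{\left(u,w \right)} = 1 - w$ ($g{\left(u,w \right)} = 7 + \left(\frac{6}{-1} + \frac{w}{-1}\right) = 7 + \left(6 \left(-1\right) + w \left(-1\right)\right) = 7 - \left(6 + w\right) = 1 - w$)
$C{\left(o \right)} = 13 + o$
$q{\left(M \right)} = 1 - M$
$C{\left(-10 \right)} \left(-105 + q{\left(7 \right)}\right) = \left(13 - 10\right) \left(-105 + \left(1 - 7\right)\right) = 3 \left(-105 + \left(1 - 7\right)\right) = 3 \left(-105 - 6\right) = 3 \left(-111\right) = -333$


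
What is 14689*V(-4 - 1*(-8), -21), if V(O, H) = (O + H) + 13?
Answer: -58756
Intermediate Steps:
V(O, H) = 13 + H + O (V(O, H) = (H + O) + 13 = 13 + H + O)
14689*V(-4 - 1*(-8), -21) = 14689*(13 - 21 + (-4 - 1*(-8))) = 14689*(13 - 21 + (-4 + 8)) = 14689*(13 - 21 + 4) = 14689*(-4) = -58756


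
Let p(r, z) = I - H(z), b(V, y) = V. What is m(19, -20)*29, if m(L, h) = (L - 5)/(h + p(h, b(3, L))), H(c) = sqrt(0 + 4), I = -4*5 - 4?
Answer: -203/23 ≈ -8.8261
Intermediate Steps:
I = -24 (I = -20 - 4 = -24)
H(c) = 2 (H(c) = sqrt(4) = 2)
p(r, z) = -26 (p(r, z) = -24 - 1*2 = -24 - 2 = -26)
m(L, h) = (-5 + L)/(-26 + h) (m(L, h) = (L - 5)/(h - 26) = (-5 + L)/(-26 + h))
m(19, -20)*29 = ((-5 + 19)/(-26 - 20))*29 = (14/(-46))*29 = -1/46*14*29 = -7/23*29 = -203/23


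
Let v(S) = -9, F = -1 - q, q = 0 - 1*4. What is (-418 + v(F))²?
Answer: 182329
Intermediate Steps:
q = -4 (q = 0 - 4 = -4)
F = 3 (F = -1 - 1*(-4) = -1 + 4 = 3)
(-418 + v(F))² = (-418 - 9)² = (-427)² = 182329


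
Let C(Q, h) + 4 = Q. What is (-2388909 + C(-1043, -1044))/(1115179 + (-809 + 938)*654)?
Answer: -2389956/1199545 ≈ -1.9924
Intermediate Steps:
C(Q, h) = -4 + Q
(-2388909 + C(-1043, -1044))/(1115179 + (-809 + 938)*654) = (-2388909 + (-4 - 1043))/(1115179 + (-809 + 938)*654) = (-2388909 - 1047)/(1115179 + 129*654) = -2389956/(1115179 + 84366) = -2389956/1199545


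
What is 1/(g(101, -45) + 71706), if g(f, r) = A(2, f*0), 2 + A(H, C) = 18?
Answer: 1/71722 ≈ 1.3943e-5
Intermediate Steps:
A(H, C) = 16 (A(H, C) = -2 + 18 = 16)
g(f, r) = 16
1/(g(101, -45) + 71706) = 1/(16 + 71706) = 1/71722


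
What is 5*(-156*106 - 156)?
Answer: -83460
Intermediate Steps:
5*(-156*106 - 156) = 5*(-16536 - 156) = 5*(-16692) = -83460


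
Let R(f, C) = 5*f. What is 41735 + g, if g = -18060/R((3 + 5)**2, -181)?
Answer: 666857/16 ≈ 41679.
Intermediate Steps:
g = -903/16 (g = -18060*1/(5*(3 + 5)**2) = -18060/(5*8**2) = -18060/(5*64) = -18060/320 = -18060*1/320 = -903/16 ≈ -56.438)
41735 + g = 41735 - 903/16 = 666857/16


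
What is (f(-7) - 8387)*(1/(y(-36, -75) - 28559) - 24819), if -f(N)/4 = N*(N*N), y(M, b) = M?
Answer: 995708126318/5719 ≈ 1.7411e+8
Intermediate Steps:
f(N) = -4*N³ (f(N) = -4*N*N*N = -4*N*N² = -4*N³)
(f(-7) - 8387)*(1/(y(-36, -75) - 28559) - 24819) = (-4*(-7)³ - 8387)*(1/(-36 - 28559) - 24819) = (-4*(-343) - 8387)*(1/(-28595) - 24819) = (1372 - 8387)*(-1/28595 - 24819) = -7015*(-709699306/28595) = 995708126318/5719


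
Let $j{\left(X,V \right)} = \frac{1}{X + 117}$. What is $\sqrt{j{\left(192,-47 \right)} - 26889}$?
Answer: $\frac{10 i \sqrt{25673883}}{309} \approx 163.98 i$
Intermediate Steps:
$j{\left(X,V \right)} = \frac{1}{117 + X}$
$\sqrt{j{\left(192,-47 \right)} - 26889} = \sqrt{\frac{1}{117 + 192} - 26889} = \sqrt{\frac{1}{309} - 26889} = \sqrt{- \frac{8308700}{309}} = \frac{10 i \sqrt{25673883}}{309}$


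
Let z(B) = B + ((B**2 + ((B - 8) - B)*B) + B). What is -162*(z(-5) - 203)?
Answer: 23976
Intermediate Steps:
z(B) = B**2 - 6*B (z(B) = B + ((B**2 + ((-8 + B) - B)*B) + B) = B + ((B**2 - 8*B) + B) = B + (B**2 - 7*B) = B**2 - 6*B)
-162*(z(-5) - 203) = -162*(-5*(-6 - 5) - 203) = -162*(-5*(-11) - 203) = -162*(55 - 203) = -162*(-148) = 23976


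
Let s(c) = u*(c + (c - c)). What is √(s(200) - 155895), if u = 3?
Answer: 3*I*√17255 ≈ 394.07*I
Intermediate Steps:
s(c) = 3*c (s(c) = 3*(c + (c - c)) = 3*(c + 0) = 3*c)
√(s(200) - 155895) = √(3*200 - 155895) = √(600 - 155895) = √(-155295) = 3*I*√17255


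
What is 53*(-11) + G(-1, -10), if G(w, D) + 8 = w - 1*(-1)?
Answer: -591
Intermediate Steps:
G(w, D) = -7 + w (G(w, D) = -8 + (w - 1*(-1)) = -8 + (w + 1) = -8 + (1 + w) = -7 + w)
53*(-11) + G(-1, -10) = 53*(-11) + (-7 - 1) = -583 - 8 = -591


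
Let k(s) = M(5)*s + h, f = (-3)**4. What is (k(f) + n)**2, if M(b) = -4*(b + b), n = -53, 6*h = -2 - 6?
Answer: 97673689/9 ≈ 1.0853e+7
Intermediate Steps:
h = -4/3 (h = (-2 - 6)/6 = (1/6)*(-8) = -4/3 ≈ -1.3333)
M(b) = -8*b
f = 81
k(s) = -4/3 - 40*s (k(s) = (-8*5)*s - 4/3 = -40*s - 4/3 = -4/3 - 40*s)
(k(f) + n)**2 = ((-4/3 - 40*81) - 53)**2 = ((-4/3 - 3240) - 53)**2 = (-9724/3 - 53)**2 = (-9883/3)**2 = 97673689/9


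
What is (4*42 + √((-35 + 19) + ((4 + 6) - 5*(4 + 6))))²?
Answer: 28168 + 672*I*√14 ≈ 28168.0 + 2514.4*I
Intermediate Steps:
(4*42 + √((-35 + 19) + ((4 + 6) - 5*(4 + 6))))² = (168 + √(-16 + (10 - 5*10)))² = (168 + √(-16 + (10 - 50)))² = (168 + √(-16 - 40))² = (168 + √(-56))² = (168 + 2*I*√14)²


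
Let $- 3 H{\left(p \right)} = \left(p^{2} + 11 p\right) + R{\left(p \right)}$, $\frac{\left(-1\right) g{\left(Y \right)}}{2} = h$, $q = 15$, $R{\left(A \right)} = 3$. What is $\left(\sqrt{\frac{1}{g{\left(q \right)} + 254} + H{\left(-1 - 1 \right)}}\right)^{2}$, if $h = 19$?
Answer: $\frac{1081}{216} \approx 5.0046$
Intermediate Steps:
$g{\left(Y \right)} = -38$ ($g{\left(Y \right)} = \left(-2\right) 19 = -38$)
$H{\left(p \right)} = -1 - \frac{11 p}{3} - \frac{p^{2}}{3}$ ($H{\left(p \right)} = - \frac{\left(p^{2} + 11 p\right) + 3}{3} = - \frac{3 + p^{2} + 11 p}{3} = -1 - \frac{11 p}{3} - \frac{p^{2}}{3}$)
$\left(\sqrt{\frac{1}{g{\left(q \right)} + 254} + H{\left(-1 - 1 \right)}}\right)^{2} = \left(\sqrt{\frac{1}{-38 + 254} - \left(1 + \frac{\left(-1 - 1\right)^{2}}{3} + \frac{11 \left(-1 - 1\right)}{3}\right)}\right)^{2} = \left(\sqrt{\frac{1}{216} - \left(1 + \frac{\left(-1 - 1\right)^{2}}{3} + \frac{11 \left(-1 - 1\right)}{3}\right)}\right)^{2} = \left(\sqrt{\frac{1}{216} - \left(- \frac{19}{3} + \frac{4}{3}\right)}\right)^{2} = \left(\sqrt{\frac{1}{216} - -5}\right)^{2} = \left(\sqrt{\frac{1}{216} + 5}\right)^{2} = \left(\sqrt{\frac{1081}{216}}\right)^{2} = \left(\frac{\sqrt{6486}}{36}\right)^{2} = \frac{1081}{216}$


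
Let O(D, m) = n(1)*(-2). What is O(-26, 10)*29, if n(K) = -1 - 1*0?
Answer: 58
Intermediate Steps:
n(K) = -1 (n(K) = -1 + 0 = -1)
O(D, m) = 2 (O(D, m) = -1*(-2) = 2)
O(-26, 10)*29 = 2*29 = 58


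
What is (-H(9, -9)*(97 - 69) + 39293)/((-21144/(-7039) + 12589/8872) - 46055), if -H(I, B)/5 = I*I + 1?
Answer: -3170774256184/2875858914901 ≈ -1.1025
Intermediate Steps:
H(I, B) = -5 - 5*I² (H(I, B) = -5*(I*I + 1) = -5*(I² + 1) = -5*(1 + I²) = -5 - 5*I²)
(-H(9, -9)*(97 - 69) + 39293)/((-21144/(-7039) + 12589/8872) - 46055) = (-(-5 - 5*9²)*(97 - 69) + 39293)/((-21144/(-7039) + 12589/8872) - 46055) = (-(-5 - 5*81)*28 + 39293)/((-21144*(-1/7039) + 12589*(1/8872)) - 46055) = (-(-5 - 405)*28 + 39293)/((21144/7039 + 12589/8872) - 46055) = (-(-410)*28 + 39293)/(276203539/62450008 - 46055) = (-1*(-11480) + 39293)/(-2875858914901/62450008) = (11480 + 39293)*(-62450008/2875858914901) = 50773*(-62450008/2875858914901) = -3170774256184/2875858914901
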